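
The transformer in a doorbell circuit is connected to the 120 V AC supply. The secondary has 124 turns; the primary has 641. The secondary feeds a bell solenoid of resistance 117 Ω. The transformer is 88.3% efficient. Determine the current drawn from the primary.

I_p ≈ 0.0435 A

V_s = 120 × 124/641 = 23.214 V.
I_s = V_s/R = 23.214/117 = 0.19841 A.
P_out = V_s I_s = 23.214 × 0.19841 = 4.6058 W.
P_in = P_out/η = 4.6058/0.883 = 5.2161 W.
I_p = P_in/V_p = 5.2161/120 = 0.0435 A.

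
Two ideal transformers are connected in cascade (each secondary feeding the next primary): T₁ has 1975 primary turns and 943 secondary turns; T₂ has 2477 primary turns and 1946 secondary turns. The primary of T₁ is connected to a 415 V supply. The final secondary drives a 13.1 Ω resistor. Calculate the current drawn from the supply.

I_supply ≈ 4.46 A

Secondary of T₁: V = 415.00 × 943/1975 = 198.15 V.
Secondary of T₂: V = 198.15 × 1946/2477 = 155.67 V.
I_load = 155.67/13.1 = 11.883 A, so P_out = 155.67 × 11.883 = 1849.9 W.
All ideal ⇒ P_in = P_out, so I_supply = 1849.9/415 = 4.46 A.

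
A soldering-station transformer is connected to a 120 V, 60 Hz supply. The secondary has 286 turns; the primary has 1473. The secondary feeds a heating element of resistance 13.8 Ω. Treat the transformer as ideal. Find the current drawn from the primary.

V_s = V_p × N_s/N_p = 120 × 286/1473 = 23.299 V.
I_s = V_s/R = 23.299/13.8 = 1.6884 A.
For an ideal transformer I_p N_p = I_s N_s, so I_p = 1.6884 × 286/1473 = 0.328 A.

I_p ≈ 0.328 A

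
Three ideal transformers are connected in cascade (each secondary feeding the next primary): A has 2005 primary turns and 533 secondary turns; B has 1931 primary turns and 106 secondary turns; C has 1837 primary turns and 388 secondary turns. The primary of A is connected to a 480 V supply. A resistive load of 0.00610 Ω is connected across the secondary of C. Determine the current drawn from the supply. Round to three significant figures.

I_supply ≈ 0.748 A

After A: V = 480.00 × 533/2005 = 127.60 V.
After B: V = 127.60 × 106/1931 = 7.0045 V.
After C: V = 7.0045 × 388/1837 = 1.4794 V.
I_load = 1.4794/0.00610 = 242.53 A, so P_out = 1.4794 × 242.53 = 358.82 W.
All ideal ⇒ P_in = P_out, so I_supply = 358.82/480 = 0.748 A.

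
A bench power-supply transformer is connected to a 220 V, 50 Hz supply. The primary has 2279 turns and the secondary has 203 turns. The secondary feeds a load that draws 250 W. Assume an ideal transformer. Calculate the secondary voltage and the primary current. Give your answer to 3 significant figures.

V_s ≈ 19.6 V, I_p ≈ 1.14 A

V_s = V_p × N_s/N_p = 220 × 203/2279 = 19.596 V.
I_s = P/V_s = 250/19.596 = 12.758 A.
I_p = I_s × N_s/N_p = 12.758 × 203/2279 = 1.14 A.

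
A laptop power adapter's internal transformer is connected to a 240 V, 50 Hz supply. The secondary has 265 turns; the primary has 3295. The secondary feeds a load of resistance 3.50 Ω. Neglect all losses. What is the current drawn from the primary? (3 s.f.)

V_s = V_p × N_s/N_p = 240 × 265/3295 = 19.302 V.
I_s = V_s/R = 19.302/3.50 = 5.5148 A.
For an ideal transformer I_p N_p = I_s N_s, so I_p = 5.5148 × 265/3295 = 0.444 A.

I_p ≈ 0.444 A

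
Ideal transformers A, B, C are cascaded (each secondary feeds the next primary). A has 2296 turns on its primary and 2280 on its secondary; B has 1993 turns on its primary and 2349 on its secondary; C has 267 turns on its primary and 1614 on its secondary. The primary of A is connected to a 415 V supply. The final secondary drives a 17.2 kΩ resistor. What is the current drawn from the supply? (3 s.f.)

I_supply ≈ 1.21 A

After A: V = 415.00 × 2280/2296 = 412.11 V.
After B: V = 412.11 × 2349/1993 = 485.72 V.
After C: V = 485.72 × 1614/267 = 2936.2 V.
I_load = 2936.2/17200 = 0.17071 A, so P_out = 2936.2 × 0.17071 = 501.22 W.
All ideal ⇒ P_in = P_out, so I_supply = 501.22/415 = 1.21 A.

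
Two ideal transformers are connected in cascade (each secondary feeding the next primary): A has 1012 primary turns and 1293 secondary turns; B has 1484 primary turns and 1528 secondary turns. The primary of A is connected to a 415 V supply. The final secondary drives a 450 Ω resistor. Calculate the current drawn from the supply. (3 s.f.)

Secondary of A: V = 415.00 × 1293/1012 = 530.23 V.
Secondary of B: V = 530.23 × 1528/1484 = 545.95 V.
I_load = 545.95/450 = 1.2132 A, so P_out = 545.95 × 1.2132 = 662.37 W.
All ideal ⇒ P_in = P_out, so I_supply = 662.37/415 = 1.60 A.

I_supply ≈ 1.60 A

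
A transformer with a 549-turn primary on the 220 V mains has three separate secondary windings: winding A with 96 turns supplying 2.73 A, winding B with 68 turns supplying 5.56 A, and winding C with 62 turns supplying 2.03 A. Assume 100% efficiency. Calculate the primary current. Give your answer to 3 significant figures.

I_p ≈ 1.40 A

V_A = 220 × 96/549 = 38.470 V; V_B = 220 × 68/549 = 27.250 V; V_C = 220 × 62/549 = 24.845 V.
P_out = V_A I_A + V_B I_B + V_C I_C = 38.470×2.73 + 27.250×5.56 + 24.845×2.03 = 105.02 + 151.51 + 50.436 = 306.97 W.
Ideal ⇒ P_in = P_out, so I_p = P_out/V_p = 306.97/220 = 1.40 A.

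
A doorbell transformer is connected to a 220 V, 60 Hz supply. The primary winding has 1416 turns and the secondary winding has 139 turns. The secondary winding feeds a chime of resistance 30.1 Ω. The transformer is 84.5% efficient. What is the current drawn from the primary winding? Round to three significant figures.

V_s = 220 × 139/1416 = 21.596 V.
I_s = V_s/R = 21.596/30.1 = 0.71748 A.
P_out = V_s I_s = 21.596 × 0.71748 = 15.495 W.
P_in = P_out/η = 15.495/0.845 = 18.337 W.
I_p = P_in/V_p = 18.337/220 = 0.0833 A.

I_p ≈ 0.0833 A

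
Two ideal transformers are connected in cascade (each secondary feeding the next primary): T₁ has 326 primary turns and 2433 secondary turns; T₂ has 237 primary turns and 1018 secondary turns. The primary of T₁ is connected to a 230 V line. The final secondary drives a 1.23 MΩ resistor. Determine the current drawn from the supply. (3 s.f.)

I_supply ≈ 0.192 A

After T₁: V = 230.00 × 2433/326 = 1716.5 V.
After T₂: V = 1716.5 × 1018/237 = 7373.1 V.
I_load = 7373.1/(1.23×10^6) = 0.0059944 A, so P_out = 7373.1 × 0.0059944 = 44.198 W.
All ideal ⇒ P_in = P_out, so I_supply = 44.198/230 = 0.192 A.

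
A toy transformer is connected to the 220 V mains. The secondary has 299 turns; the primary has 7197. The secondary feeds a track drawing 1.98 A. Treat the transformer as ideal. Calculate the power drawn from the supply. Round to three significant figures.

I_p = I_s × N_s/N_p = 1.98 × 299/7197 = 0.082259 A.
P = V_p I_p = 220 × 0.082259 = 18.1 W.

P ≈ 18.1 W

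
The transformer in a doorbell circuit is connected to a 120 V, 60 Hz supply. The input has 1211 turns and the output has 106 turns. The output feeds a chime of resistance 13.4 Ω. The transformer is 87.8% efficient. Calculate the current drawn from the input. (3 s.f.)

V_out = 120 × 106/1211 = 10.504 V.
I_out = V_out/R = 10.504/13.4 = 0.78386 A.
P_out = V_out I_out = 10.504 × 0.78386 = 8.2334 W.
P_in = P_out/η = 8.2334/0.878 = 9.3775 W.
I_in = P_in/V_in = 9.3775/120 = 0.0781 A.

I_in ≈ 0.0781 A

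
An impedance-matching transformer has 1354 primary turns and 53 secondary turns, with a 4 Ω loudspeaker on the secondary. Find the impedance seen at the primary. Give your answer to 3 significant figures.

Z_p ≈ 2610 Ω

Z_p = (N_p/N_s)² × Z_s = (1354/53)² × 4 = 2610 Ω.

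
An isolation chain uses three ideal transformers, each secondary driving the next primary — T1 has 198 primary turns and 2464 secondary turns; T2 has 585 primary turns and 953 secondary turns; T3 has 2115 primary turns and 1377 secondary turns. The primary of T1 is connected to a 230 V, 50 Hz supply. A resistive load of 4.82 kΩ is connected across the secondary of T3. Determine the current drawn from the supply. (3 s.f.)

I_supply ≈ 8.31 A

After T1: V = 230.00 × 2464/198 = 2862.2 V.
After T2: V = 2862.2 × 953/585 = 4662.7 V.
After T3: V = 4662.7 × 1377/2115 = 3035.7 V.
I_load = 3035.7/4820 = 0.62982 A, so P_out = 3035.7 × 0.62982 = 1912.0 W.
All ideal ⇒ P_in = P_out, so I_supply = 1912.0/230 = 8.31 A.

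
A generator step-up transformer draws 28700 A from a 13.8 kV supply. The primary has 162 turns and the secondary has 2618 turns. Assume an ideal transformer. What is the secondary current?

I_s ≈ 1780 A

I_s/I_p = N_p/N_s, so I_s = 28700 × 162/2618 = 1780 A.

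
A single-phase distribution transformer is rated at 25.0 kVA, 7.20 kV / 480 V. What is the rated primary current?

I_p ≈ 3.47 A

I_p = S/V_p = 25000/7200 = 3.47 A.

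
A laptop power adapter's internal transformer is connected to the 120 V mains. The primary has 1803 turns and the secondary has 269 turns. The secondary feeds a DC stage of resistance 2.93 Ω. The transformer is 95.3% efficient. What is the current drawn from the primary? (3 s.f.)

V_s = 120 × 269/1803 = 17.903 V.
I_s = V_s/R = 17.903/2.93 = 6.1104 A.
P_out = V_s I_s = 17.903 × 6.1104 = 109.40 W.
P_in = P_out/η = 109.40/0.953 = 114.79 W.
I_p = P_in/V_p = 114.79/120 = 0.957 A.

I_p ≈ 0.957 A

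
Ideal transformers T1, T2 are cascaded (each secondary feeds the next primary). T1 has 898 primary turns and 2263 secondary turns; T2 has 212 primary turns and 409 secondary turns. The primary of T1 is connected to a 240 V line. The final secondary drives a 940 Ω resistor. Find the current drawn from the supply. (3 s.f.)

I_supply ≈ 6.03 A

Secondary of T1: V = 240.00 × 2263/898 = 604.81 V.
Secondary of T2: V = 604.81 × 409/212 = 1166.8 V.
I_load = 1166.8/940 = 1.2413 A, so P_out = 1166.8 × 1.2413 = 1448.4 W.
All ideal ⇒ P_in = P_out, so I_supply = 1448.4/240 = 6.03 A.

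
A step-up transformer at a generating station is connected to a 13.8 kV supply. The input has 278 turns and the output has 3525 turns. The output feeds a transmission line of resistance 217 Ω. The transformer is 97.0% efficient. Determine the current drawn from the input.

I_in ≈ 10500 A

V_out = 13800 × 3525/278 = 174980 V.
I_out = V_out/R = 174980/217 = 806.37 A.
P_out = V_out I_out = 174980 × 806.37 = 1.4110×10^8 W.
P_in = P_out/η = 1.4110×10^8/0.970 = 1.4546×10^8 W.
I_in = P_in/V_in = 1.4546×10^8/13800 = 10500 A.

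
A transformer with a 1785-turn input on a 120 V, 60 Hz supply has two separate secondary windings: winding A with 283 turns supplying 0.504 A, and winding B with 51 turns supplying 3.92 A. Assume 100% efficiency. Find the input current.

I_in ≈ 0.192 A

V_A = 120 × 283/1785 = 19.025 V; V_B = 120 × 51/1785 = 3.4286 V.
P_out = V_A I_A + V_B I_B = 19.025×0.504 + 3.4286×3.92 = 9.5887 + 13.440 = 23.029 W.
Ideal ⇒ P_in = P_out, so I_in = P_out/V_in = 23.029/120 = 0.192 A.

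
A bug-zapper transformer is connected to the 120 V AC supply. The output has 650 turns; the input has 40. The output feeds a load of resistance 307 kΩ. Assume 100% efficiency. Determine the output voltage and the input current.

V_out ≈ 1950 V, I_in ≈ 0.103 A

V_out = V_in × N_out/N_in = 120 × 650/40 = 1950.0 V.
I_out = V_out/R = 1950.0/307000 = 0.0063518 A.
I_in = I_out × N_out/N_in = 0.0063518 × 650/40 = 0.103 A.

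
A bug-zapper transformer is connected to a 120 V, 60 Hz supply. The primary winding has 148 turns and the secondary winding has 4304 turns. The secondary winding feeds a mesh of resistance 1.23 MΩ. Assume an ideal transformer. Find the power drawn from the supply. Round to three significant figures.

P ≈ 9.90 W

V_s = V_p × N_s/N_p = 120 × 4304/148 = 3489.7 V.
I_s = V_s/R = 3489.7/(1.23×10^6) = 0.0028372 A.
I_p = I_s × N_s/N_p = 0.0028372 × 4304/148 = 0.082508 A.
P = V_p I_p = 120 × 0.082508 = 9.90 W.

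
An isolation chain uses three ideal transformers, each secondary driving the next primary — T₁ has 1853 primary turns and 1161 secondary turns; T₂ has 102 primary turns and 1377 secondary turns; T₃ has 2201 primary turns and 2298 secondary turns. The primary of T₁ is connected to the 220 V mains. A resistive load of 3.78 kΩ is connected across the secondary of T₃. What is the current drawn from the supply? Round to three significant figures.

Secondary of T₁: V = 220.00 × 1161/1853 = 137.84 V.
Secondary of T₂: V = 137.84 × 1377/102 = 1860.9 V.
Secondary of T₃: V = 1860.9 × 2298/2201 = 1942.9 V.
I_load = 1942.9/3780 = 0.51399 A, so P_out = 1942.9 × 0.51399 = 998.61 W.
All ideal ⇒ P_in = P_out, so I_supply = 998.61/220 = 4.54 A.

I_supply ≈ 4.54 A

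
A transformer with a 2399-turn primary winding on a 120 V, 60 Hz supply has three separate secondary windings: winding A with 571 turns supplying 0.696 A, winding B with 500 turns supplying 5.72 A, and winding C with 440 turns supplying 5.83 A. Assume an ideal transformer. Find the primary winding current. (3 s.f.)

I_p ≈ 2.43 A

V_A = 120 × 571/2399 = 28.562 V; V_B = 120 × 500/2399 = 25.010 V; V_C = 120 × 440/2399 = 22.009 V.
P_out = V_A I_A + V_B I_B + V_C I_C = 28.562×0.696 + 25.010×5.72 + 22.009×5.83 = 19.879 + 143.06 + 128.31 = 291.25 W.
Ideal ⇒ P_in = P_out, so I_p = P_out/V_p = 291.25/120 = 2.43 A.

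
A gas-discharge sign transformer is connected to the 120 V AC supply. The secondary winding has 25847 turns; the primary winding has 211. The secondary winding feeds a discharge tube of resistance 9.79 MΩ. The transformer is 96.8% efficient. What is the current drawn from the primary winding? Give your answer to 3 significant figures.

V_s = 120 × 25847/211 = 14700 V.
I_s = V_s/R = 14700/(9.79×10^6) = 0.0015015 A.
P_out = V_s I_s = 14700 × 0.0015015 = 22.072 W.
P_in = P_out/η = 22.072/0.968 = 22.801 W.
I_p = P_in/V_p = 22.801/120 = 0.190 A.

I_p ≈ 0.190 A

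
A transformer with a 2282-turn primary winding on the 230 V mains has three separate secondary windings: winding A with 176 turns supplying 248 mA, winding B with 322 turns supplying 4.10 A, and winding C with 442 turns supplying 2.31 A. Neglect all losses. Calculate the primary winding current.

V_A = 230 × 176/2282 = 17.739 V; V_B = 230 × 322/2282 = 32.454 V; V_C = 230 × 442/2282 = 44.549 V.
P_out = V_A I_A + V_B I_B + V_C I_C = 17.739×0.248 + 32.454×4.10 + 44.549×2.31 = 4.3992 + 133.06 + 102.91 = 240.37 W.
Ideal ⇒ P_in = P_out, so I_p = P_out/V_p = 240.37/230 = 1.05 A.

I_p ≈ 1.05 A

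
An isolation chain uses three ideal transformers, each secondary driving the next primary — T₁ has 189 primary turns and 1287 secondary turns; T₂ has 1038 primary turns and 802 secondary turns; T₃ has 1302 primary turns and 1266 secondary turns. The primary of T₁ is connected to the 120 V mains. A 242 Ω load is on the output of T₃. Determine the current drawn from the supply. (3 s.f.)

After T₁: V = 120.00 × 1287/189 = 817.14 V.
After T₂: V = 817.14 × 802/1038 = 631.36 V.
After T₃: V = 631.36 × 1266/1302 = 613.90 V.
I_load = 613.90/242 = 2.5368 A, so P_out = 613.90 × 2.5368 = 1557.3 W.
All ideal ⇒ P_in = P_out, so I_supply = 1557.3/120 = 13.0 A.

I_supply ≈ 13.0 A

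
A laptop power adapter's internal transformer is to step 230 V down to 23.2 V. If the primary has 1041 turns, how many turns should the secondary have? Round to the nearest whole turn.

N_s/N_p = V_s/V_p, so N_s = 1041 × 23.2/230 = 105.0 ≈ 105 turns.

N_s = 105 turns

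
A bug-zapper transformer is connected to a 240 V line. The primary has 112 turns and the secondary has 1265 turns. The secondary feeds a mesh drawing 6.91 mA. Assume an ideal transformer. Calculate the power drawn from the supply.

P ≈ 18.7 W

I_p = I_s × N_s/N_p = 0.00691 × 1265/112 = 0.078046 A.
P = V_p I_p = 240 × 0.078046 = 18.7 W.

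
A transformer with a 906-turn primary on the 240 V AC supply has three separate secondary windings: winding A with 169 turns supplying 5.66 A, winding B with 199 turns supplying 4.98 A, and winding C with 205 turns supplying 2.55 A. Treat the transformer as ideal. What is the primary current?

V_A = 240 × 169/906 = 44.768 V; V_B = 240 × 199/906 = 52.715 V; V_C = 240 × 205/906 = 54.305 V.
P_out = V_A I_A + V_B I_B + V_C I_C = 44.768×5.66 + 52.715×4.98 + 54.305×2.55 = 253.39 + 262.52 + 138.48 = 654.39 W.
Ideal ⇒ P_in = P_out, so I_p = P_out/V_p = 654.39/240 = 2.73 A.

I_p ≈ 2.73 A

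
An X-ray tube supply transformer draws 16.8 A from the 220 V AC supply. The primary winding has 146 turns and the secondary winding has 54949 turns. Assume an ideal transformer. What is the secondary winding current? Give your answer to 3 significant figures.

I_s/I_p = N_p/N_s, so I_s = 16.8 × 146/54949 = 0.0446 A.

I_s ≈ 0.0446 A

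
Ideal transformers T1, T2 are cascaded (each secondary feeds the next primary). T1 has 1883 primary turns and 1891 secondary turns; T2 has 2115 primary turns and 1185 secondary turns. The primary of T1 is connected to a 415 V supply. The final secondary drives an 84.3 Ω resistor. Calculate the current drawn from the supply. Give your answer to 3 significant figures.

Secondary of T1: V = 415.00 × 1891/1883 = 416.76 V.
Secondary of T2: V = 416.76 × 1185/2115 = 233.51 V.
I_load = 233.51/84.3 = 2.7699 A, so P_out = 233.51 × 2.7699 = 646.80 W.
All ideal ⇒ P_in = P_out, so I_supply = 646.80/415 = 1.56 A.

I_supply ≈ 1.56 A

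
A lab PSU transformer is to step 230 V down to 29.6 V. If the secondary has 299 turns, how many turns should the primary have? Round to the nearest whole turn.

N_p/N_s = V_p/V_s, so N_p = 299 × 230/29.6 = 2323.3 ≈ 2323 turns.

N_p = 2323 turns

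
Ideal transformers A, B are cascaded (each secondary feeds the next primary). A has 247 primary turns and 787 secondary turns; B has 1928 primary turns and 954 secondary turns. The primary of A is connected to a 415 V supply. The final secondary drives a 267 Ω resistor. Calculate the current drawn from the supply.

Secondary of A: V = 415.00 × 787/247 = 1322.3 V.
Secondary of B: V = 1322.3 × 954/1928 = 654.29 V.
I_load = 654.29/267 = 2.4505 A, so P_out = 654.29 × 2.4505 = 1603.3 W.
All ideal ⇒ P_in = P_out, so I_supply = 1603.3/415 = 3.86 A.

I_supply ≈ 3.86 A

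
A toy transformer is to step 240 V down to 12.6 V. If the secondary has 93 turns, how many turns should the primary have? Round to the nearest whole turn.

N_p/N_s = V_p/V_s, so N_p = 93 × 240/12.6 = 1771.4 ≈ 1771 turns.

N_p = 1771 turns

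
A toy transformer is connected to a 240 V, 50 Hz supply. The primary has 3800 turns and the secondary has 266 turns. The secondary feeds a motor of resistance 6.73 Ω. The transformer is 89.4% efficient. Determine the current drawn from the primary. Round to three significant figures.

I_p ≈ 0.195 A

V_s = 240 × 266/3800 = 16.800 V.
I_s = V_s/R = 16.800/6.73 = 2.4963 A.
P_out = V_s I_s = 16.800 × 2.4963 = 41.938 W.
P_in = P_out/η = 41.938/0.894 = 46.910 W.
I_p = P_in/V_p = 46.910/240 = 0.195 A.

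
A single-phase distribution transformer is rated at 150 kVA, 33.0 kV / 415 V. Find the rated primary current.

I_p ≈ 4.55 A

I_p = S/V_p = 150000/33000 = 4.55 A.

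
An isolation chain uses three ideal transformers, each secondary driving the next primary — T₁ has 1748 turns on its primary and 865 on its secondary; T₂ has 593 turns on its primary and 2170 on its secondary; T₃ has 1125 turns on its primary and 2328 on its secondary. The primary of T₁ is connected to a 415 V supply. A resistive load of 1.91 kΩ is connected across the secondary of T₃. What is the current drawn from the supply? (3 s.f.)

After T₁: V = 415.00 × 865/1748 = 205.36 V.
After T₂: V = 205.36 × 2170/593 = 751.50 V.
After T₃: V = 751.50 × 2328/1125 = 1555.1 V.
I_load = 1555.1/1910 = 0.81419 A, so P_out = 1555.1 × 0.81419 = 1266.1 W.
All ideal ⇒ P_in = P_out, so I_supply = 1266.1/415 = 3.05 A.

I_supply ≈ 3.05 A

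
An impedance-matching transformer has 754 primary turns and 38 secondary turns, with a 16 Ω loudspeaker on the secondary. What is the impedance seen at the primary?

Z_p = (N_p/N_s)² × Z_s = (754/38)² × 16 = 6300 Ω.

Z_p ≈ 6300 Ω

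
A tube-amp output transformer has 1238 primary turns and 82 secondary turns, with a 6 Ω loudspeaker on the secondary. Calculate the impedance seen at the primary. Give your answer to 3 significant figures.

Z_p ≈ 1370 Ω

Z_p = (N_p/N_s)² × Z_s = (1238/82)² × 6 = 1370 Ω.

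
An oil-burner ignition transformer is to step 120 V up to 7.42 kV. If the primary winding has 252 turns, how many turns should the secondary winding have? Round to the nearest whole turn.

N_s/N_p = V_s/V_p, so N_s = 252 × 7420/120 = 15582.0 ≈ 15582 turns.

N_s = 15582 turns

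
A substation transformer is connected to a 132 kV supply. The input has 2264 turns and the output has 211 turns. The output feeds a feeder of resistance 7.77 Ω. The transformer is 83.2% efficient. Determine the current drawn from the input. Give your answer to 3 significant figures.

V_out = 132000 × 211/2264 = 12302 V.
I_out = V_out/R = 12302/7.77 = 1583.3 A.
P_out = V_out I_out = 12302 × 1583.3 = 1.9478×10^7 W.
P_in = P_out/η = 1.9478×10^7/0.832 = 2.3411×10^7 W.
I_in = P_in/V_in = 2.3411×10^7/132000 = 177 A.

I_in ≈ 177 A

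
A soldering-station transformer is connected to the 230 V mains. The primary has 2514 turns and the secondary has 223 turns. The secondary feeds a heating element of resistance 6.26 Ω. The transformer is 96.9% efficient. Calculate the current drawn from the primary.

V_s = 230 × 223/2514 = 20.402 V.
I_s = V_s/R = 20.402/6.26 = 3.2591 A.
P_out = V_s I_s = 20.402 × 3.2591 = 66.491 W.
P_in = P_out/η = 66.491/0.969 = 68.618 W.
I_p = P_in/V_p = 68.618/230 = 0.298 A.

I_p ≈ 0.298 A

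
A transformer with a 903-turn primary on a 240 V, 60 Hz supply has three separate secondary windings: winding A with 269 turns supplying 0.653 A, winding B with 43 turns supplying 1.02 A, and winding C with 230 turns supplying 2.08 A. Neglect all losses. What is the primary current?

V_A = 240 × 269/903 = 71.495 V; V_B = 240 × 43/903 = 11.429 V; V_C = 240 × 230/903 = 61.130 V.
P_out = V_A I_A + V_B I_B + V_C I_C = 71.495×0.653 + 11.429×1.02 + 61.130×2.08 = 46.686 + 11.657 + 127.15 = 185.49 W.
Ideal ⇒ P_in = P_out, so I_p = P_out/V_p = 185.49/240 = 0.773 A.

I_p ≈ 0.773 A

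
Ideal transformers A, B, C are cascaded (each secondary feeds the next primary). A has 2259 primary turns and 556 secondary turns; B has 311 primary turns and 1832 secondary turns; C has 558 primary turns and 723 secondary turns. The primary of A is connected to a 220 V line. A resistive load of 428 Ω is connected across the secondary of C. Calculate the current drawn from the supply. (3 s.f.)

I_supply ≈ 1.81 A

Secondary of A: V = 220.00 × 556/2259 = 54.148 V.
Secondary of B: V = 54.148 × 1832/311 = 318.97 V.
Secondary of C: V = 318.97 × 723/558 = 413.29 V.
I_load = 413.29/428 = 0.96562 A, so P_out = 413.29 × 0.96562 = 399.08 W.
All ideal ⇒ P_in = P_out, so I_supply = 399.08/220 = 1.81 A.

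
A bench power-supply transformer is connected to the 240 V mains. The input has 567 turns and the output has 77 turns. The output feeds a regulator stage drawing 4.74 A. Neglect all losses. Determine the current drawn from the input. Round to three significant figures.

For an ideal transformer I_in N_in = I_out N_out, so I_in = 4.74 × 77/567 = 0.644 A.

I_in ≈ 0.644 A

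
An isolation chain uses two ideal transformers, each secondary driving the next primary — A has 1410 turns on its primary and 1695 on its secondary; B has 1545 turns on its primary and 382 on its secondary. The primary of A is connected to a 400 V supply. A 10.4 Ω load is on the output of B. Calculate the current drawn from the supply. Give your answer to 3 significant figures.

I_supply ≈ 3.40 A

After A: V = 400.00 × 1695/1410 = 480.85 V.
After B: V = 480.85 × 382/1545 = 118.89 V.
I_load = 118.89/10.4 = 11.432 A, so P_out = 118.89 × 11.432 = 1359.1 W.
All ideal ⇒ P_in = P_out, so I_supply = 1359.1/400 = 3.40 A.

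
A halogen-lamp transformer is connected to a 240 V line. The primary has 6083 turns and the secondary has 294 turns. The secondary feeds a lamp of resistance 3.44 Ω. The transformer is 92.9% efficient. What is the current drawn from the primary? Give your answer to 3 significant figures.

V_s = 240 × 294/6083 = 11.600 V.
I_s = V_s/R = 11.600/3.44 = 3.3720 A.
P_out = V_s I_s = 11.600 × 3.3720 = 39.113 W.
P_in = P_out/η = 39.113/0.929 = 42.102 W.
I_p = P_in/V_p = 42.102/240 = 0.175 A.

I_p ≈ 0.175 A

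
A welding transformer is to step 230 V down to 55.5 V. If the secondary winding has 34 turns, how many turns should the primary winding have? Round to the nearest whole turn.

N_p/N_s = V_p/V_s, so N_p = 34 × 230/55.5 = 140.9 ≈ 141 turns.

N_p = 141 turns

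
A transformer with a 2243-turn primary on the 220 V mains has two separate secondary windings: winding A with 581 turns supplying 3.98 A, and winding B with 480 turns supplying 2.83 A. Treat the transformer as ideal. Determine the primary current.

I_p ≈ 1.64 A

V_A = 220 × 581/2243 = 56.986 V; V_B = 220 × 480/2243 = 47.080 V.
P_out = V_A I_A + V_B I_B = 56.986×3.98 + 47.080×2.83 = 226.80 + 133.24 = 360.04 W.
Ideal ⇒ P_in = P_out, so I_p = P_out/V_p = 360.04/220 = 1.64 A.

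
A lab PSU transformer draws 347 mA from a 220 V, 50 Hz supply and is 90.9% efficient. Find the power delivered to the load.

P_out ≈ 69.4 W

P_in = V_p I_p = 220 × 0.347 = 76.340 W.
P_out = η P_in = 0.909 × 76.340 = 69.4 W.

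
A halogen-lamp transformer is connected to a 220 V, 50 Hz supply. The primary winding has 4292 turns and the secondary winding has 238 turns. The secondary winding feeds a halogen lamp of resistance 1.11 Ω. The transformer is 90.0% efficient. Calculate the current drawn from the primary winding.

V_s = 220 × 238/4292 = 12.199 V.
I_s = V_s/R = 12.199/1.11 = 10.990 A.
P_out = V_s I_s = 12.199 × 10.990 = 134.08 W.
P_in = P_out/η = 134.08/0.900 = 148.98 W.
I_p = P_in/V_p = 148.98/220 = 0.677 A.

I_p ≈ 0.677 A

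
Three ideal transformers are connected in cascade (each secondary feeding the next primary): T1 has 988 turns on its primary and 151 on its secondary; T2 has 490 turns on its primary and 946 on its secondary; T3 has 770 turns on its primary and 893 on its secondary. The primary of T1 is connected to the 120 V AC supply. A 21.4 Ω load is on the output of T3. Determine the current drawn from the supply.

After T1: V = 120.00 × 151/988 = 18.340 V.
After T2: V = 18.340 × 946/490 = 35.408 V.
After T3: V = 35.408 × 893/770 = 41.064 V.
I_load = 41.064/21.4 = 1.9189 A, so P_out = 41.064 × 1.9189 = 78.795 W.
All ideal ⇒ P_in = P_out, so I_supply = 78.795/120 = 0.657 A.

I_supply ≈ 0.657 A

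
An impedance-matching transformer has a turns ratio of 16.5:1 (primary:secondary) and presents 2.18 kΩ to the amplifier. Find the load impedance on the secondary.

Z_s = Z_p/(N_p/N_s)² = 2180/16.5² = 8.01 Ω.

Z_s ≈ 8.01 Ω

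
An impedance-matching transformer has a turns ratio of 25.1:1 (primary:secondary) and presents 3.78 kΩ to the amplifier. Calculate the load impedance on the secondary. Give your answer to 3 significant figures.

Z_s = Z_p/(N_p/N_s)² = 3780/25.1² = 6.00 Ω.

Z_s ≈ 6.00 Ω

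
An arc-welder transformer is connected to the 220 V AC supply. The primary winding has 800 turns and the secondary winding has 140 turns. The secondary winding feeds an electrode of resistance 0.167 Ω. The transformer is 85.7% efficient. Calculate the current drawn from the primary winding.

V_s = 220 × 140/800 = 38.500 V.
I_s = V_s/R = 38.500/0.167 = 230.54 A.
P_out = V_s I_s = 38.500 × 230.54 = 8875.7 W.
P_in = P_out/η = 8875.7/0.857 = 10357 W.
I_p = P_in/V_p = 10357/220 = 47.1 A.

I_p ≈ 47.1 A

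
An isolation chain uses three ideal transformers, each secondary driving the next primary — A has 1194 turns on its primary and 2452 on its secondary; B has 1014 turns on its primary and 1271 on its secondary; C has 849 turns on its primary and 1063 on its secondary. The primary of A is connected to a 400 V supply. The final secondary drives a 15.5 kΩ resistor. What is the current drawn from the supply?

After A: V = 400.00 × 2452/1194 = 821.44 V.
After B: V = 821.44 × 1271/1014 = 1029.6 V.
After C: V = 1029.6 × 1063/849 = 1289.2 V.
I_load = 1289.2/15500 = 0.083172 A, so P_out = 1289.2 × 0.083172 = 107.22 W.
All ideal ⇒ P_in = P_out, so I_supply = 107.22/400 = 0.268 A.

I_supply ≈ 0.268 A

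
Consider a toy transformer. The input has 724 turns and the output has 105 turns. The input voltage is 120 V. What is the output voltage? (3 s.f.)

V_out/V_in = N_out/N_in, so V_out = 120 × 105/724 = 17.4 V.

V_out ≈ 17.4 V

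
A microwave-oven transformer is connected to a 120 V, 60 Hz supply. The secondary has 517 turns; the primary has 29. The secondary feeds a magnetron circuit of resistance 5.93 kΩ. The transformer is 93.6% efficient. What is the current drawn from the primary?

I_p ≈ 6.87 A

V_s = 120 × 517/29 = 2139.3 V.
I_s = V_s/R = 2139.3/5930 = 0.36076 A.
P_out = V_s I_s = 2139.3 × 0.36076 = 771.78 W.
P_in = P_out/η = 771.78/0.936 = 824.55 W.
I_p = P_in/V_p = 824.55/120 = 6.87 A.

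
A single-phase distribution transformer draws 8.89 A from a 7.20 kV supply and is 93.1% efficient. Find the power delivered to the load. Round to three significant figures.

P_in = V_p I_p = 7200 × 8.89 = 64008 W.
P_out = η P_in = 0.931 × 64008 = 59600 W.

P_out ≈ 59600 W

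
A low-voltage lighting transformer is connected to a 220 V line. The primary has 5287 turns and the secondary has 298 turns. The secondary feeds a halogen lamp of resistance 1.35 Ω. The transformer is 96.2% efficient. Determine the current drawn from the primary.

V_s = 220 × 298/5287 = 12.400 V.
I_s = V_s/R = 12.400/1.35 = 9.1854 A.
P_out = V_s I_s = 12.400 × 9.1854 = 113.90 W.
P_in = P_out/η = 113.90/0.962 = 118.40 W.
I_p = P_in/V_p = 118.40/220 = 0.538 A.

I_p ≈ 0.538 A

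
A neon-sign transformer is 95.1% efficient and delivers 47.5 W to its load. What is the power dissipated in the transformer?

P_in = P_out/η = 47.5/0.951 = 49.9474 W.
P_loss = P_in − P_out = 49.9474 − 47.5 = 2.45 W.

P_loss ≈ 2.45 W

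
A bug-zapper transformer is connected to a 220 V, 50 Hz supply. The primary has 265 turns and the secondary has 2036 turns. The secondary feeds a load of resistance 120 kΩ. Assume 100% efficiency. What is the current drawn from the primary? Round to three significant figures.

I_p ≈ 0.108 A

V_s = V_p × N_s/N_p = 220 × 2036/265 = 1690.3 V.
I_s = V_s/R = 1690.3/120000 = 0.014086 A.
For an ideal transformer I_p N_p = I_s N_s, so I_p = 0.014086 × 2036/265 = 0.108 A.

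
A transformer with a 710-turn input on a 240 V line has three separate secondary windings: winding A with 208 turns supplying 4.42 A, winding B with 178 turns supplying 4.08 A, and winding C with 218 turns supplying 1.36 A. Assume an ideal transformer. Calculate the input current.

V_A = 240 × 208/710 = 70.310 V; V_B = 240 × 178/710 = 60.169 V; V_C = 240 × 218/710 = 73.690 V.
P_out = V_A I_A + V_B I_B + V_C I_C = 70.310×4.42 + 60.169×4.08 + 73.690×1.36 = 310.77 + 245.49 + 100.22 = 656.48 W.
Ideal ⇒ P_in = P_out, so I_in = P_out/V_in = 656.48/240 = 2.74 A.

I_in ≈ 2.74 A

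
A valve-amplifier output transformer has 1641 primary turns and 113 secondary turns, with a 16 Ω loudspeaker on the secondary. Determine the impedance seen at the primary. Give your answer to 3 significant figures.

Z_p ≈ 3370 Ω

Z_p = (N_p/N_s)² × Z_s = (1641/113)² × 16 = 3370 Ω.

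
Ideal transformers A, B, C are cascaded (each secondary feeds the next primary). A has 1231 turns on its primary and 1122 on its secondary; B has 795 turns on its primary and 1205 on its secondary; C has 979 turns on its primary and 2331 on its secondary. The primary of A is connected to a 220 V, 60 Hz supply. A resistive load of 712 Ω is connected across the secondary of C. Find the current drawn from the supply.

I_supply ≈ 3.34 A

Secondary of A: V = 220.00 × 1122/1231 = 200.52 V.
Secondary of B: V = 200.52 × 1205/795 = 303.93 V.
Secondary of C: V = 303.93 × 2331/979 = 723.66 V.
I_load = 723.66/712 = 1.0164 A, so P_out = 723.66 × 1.0164 = 735.52 W.
All ideal ⇒ P_in = P_out, so I_supply = 735.52/220 = 3.34 A.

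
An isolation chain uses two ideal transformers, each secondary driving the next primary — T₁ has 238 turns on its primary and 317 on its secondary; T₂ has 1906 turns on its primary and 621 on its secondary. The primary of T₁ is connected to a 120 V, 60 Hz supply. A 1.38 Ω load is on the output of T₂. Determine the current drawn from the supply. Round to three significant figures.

I_supply ≈ 16.4 A

Secondary of T₁: V = 120.00 × 317/238 = 159.83 V.
Secondary of T₂: V = 159.83 × 621/1906 = 52.075 V.
I_load = 52.075/1.38 = 37.736 A, so P_out = 52.075 × 37.736 = 1965.1 W.
All ideal ⇒ P_in = P_out, so I_supply = 1965.1/120 = 16.4 A.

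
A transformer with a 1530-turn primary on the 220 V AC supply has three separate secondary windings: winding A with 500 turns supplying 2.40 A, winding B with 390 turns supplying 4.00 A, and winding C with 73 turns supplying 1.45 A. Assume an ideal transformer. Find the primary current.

V_A = 220 × 500/1530 = 71.895 V; V_B = 220 × 390/1530 = 56.078 V; V_C = 220 × 73/1530 = 10.497 V.
P_out = V_A I_A + V_B I_B + V_C I_C = 71.895×2.40 + 56.078×4.00 + 10.497×1.45 = 172.55 + 224.31 + 15.220 = 412.08 W.
Ideal ⇒ P_in = P_out, so I_p = P_out/V_p = 412.08/220 = 1.87 A.

I_p ≈ 1.87 A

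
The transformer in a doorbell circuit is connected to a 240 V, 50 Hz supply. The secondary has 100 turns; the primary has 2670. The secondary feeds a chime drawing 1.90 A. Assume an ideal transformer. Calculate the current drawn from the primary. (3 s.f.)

For an ideal transformer I_p N_p = I_s N_s, so I_p = 1.90 × 100/2670 = 0.0712 A.

I_p ≈ 0.0712 A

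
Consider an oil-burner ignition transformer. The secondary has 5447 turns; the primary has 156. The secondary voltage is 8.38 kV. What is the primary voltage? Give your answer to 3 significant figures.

V_p ≈ 240 V

V_p/V_s = N_p/N_s, so V_p = 8380 × 156/5447 = 240 V.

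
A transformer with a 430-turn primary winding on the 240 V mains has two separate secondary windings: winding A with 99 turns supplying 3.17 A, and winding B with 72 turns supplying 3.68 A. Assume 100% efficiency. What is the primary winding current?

I_p ≈ 1.35 A

V_A = 240 × 99/430 = 55.256 V; V_B = 240 × 72/430 = 40.186 V.
P_out = V_A I_A + V_B I_B = 55.256×3.17 + 40.186×3.68 = 175.16 + 147.88 = 323.05 W.
Ideal ⇒ P_in = P_out, so I_p = P_out/V_p = 323.05/240 = 1.35 A.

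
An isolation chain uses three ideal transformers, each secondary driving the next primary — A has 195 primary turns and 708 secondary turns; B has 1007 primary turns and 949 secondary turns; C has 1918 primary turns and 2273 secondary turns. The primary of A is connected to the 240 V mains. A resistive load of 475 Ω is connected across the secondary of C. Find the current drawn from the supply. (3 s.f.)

I_supply ≈ 8.31 A

After A: V = 240.00 × 708/195 = 871.38 V.
After B: V = 871.38 × 949/1007 = 821.20 V.
After C: V = 821.20 × 2273/1918 = 973.19 V.
I_load = 973.19/475 = 2.0488 A, so P_out = 973.19 × 2.0488 = 1993.9 W.
All ideal ⇒ P_in = P_out, so I_supply = 1993.9/240 = 8.31 A.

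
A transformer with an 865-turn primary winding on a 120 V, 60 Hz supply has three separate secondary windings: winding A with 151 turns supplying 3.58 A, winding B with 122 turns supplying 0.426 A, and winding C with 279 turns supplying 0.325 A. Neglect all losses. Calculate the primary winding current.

I_p ≈ 0.790 A

V_A = 120 × 151/865 = 20.948 V; V_B = 120 × 122/865 = 16.925 V; V_C = 120 × 279/865 = 38.705 V.
P_out = V_A I_A + V_B I_B + V_C I_C = 20.948×3.58 + 16.925×0.426 + 38.705×0.325 = 74.994 + 7.2100 + 12.579 = 94.783 W.
Ideal ⇒ P_in = P_out, so I_p = P_out/V_p = 94.783/120 = 0.790 A.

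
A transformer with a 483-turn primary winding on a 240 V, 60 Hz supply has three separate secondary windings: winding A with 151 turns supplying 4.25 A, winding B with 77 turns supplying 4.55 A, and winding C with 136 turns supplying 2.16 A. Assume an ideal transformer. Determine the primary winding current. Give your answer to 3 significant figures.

V_A = 240 × 151/483 = 75.031 V; V_B = 240 × 77/483 = 38.261 V; V_C = 240 × 136/483 = 67.578 V.
P_out = V_A I_A + V_B I_B + V_C I_C = 75.031×4.25 + 38.261×4.55 + 67.578×2.16 = 318.88 + 174.09 + 145.97 = 638.94 W.
Ideal ⇒ P_in = P_out, so I_p = P_out/V_p = 638.94/240 = 2.66 A.

I_p ≈ 2.66 A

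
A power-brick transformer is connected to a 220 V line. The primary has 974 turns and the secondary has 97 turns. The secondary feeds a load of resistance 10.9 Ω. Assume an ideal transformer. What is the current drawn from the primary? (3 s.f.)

I_p ≈ 0.200 A

V_s = V_p × N_s/N_p = 220 × 97/974 = 21.910 V.
I_s = V_s/R = 21.910/10.9 = 2.0101 A.
For an ideal transformer I_p N_p = I_s N_s, so I_p = 2.0101 × 97/974 = 0.200 A.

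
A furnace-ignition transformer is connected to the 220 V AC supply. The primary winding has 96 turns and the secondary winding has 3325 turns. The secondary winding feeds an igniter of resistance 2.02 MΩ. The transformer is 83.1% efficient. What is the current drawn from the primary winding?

V_s = 220 × 3325/96 = 7619.8 V.
I_s = V_s/R = 7619.8/(2.02×10^6) = 0.0037722 A.
P_out = V_s I_s = 7619.8 × 0.0037722 = 28.743 W.
P_in = P_out/η = 28.743/0.831 = 34.589 W.
I_p = P_in/V_p = 34.589/220 = 0.157 A.

I_p ≈ 0.157 A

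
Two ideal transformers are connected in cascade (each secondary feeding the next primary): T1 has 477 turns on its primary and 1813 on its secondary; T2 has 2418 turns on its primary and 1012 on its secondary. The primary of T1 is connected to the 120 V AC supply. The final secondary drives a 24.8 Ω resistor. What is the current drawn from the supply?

I_supply ≈ 12.2 A

After T1: V = 120.00 × 1813/477 = 456.10 V.
After T2: V = 456.10 × 1012/2418 = 190.89 V.
I_load = 190.89/24.8 = 7.6972 A, so P_out = 190.89 × 7.6972 = 1469.3 W.
All ideal ⇒ P_in = P_out, so I_supply = 1469.3/120 = 12.2 A.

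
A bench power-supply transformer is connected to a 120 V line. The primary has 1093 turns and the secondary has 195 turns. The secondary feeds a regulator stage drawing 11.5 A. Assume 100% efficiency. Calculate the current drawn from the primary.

For an ideal transformer I_p N_p = I_s N_s, so I_p = 11.5 × 195/1093 = 2.05 A.

I_p ≈ 2.05 A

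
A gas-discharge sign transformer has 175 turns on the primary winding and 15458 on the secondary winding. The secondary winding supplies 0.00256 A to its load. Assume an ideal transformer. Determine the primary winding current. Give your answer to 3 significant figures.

For an ideal transformer I_p/I_s = N_s/N_p, so I_p = 0.00256 × 15458/175 = 0.226 A.

I_p ≈ 0.226 A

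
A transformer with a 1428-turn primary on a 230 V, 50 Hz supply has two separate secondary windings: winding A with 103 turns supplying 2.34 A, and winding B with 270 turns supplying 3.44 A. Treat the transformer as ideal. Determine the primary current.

I_p ≈ 0.819 A

V_A = 230 × 103/1428 = 16.590 V; V_B = 230 × 270/1428 = 43.487 V.
P_out = V_A I_A + V_B I_B = 16.590×2.34 + 43.487×3.44 = 38.820 + 149.60 = 188.42 W.
Ideal ⇒ P_in = P_out, so I_p = P_out/V_p = 188.42/230 = 0.819 A.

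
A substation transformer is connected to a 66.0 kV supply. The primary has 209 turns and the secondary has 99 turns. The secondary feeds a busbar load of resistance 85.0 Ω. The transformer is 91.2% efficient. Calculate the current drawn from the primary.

V_s = 66000 × 99/209 = 31263 V.
I_s = V_s/R = 31263/85.0 = 367.80 A.
P_out = V_s I_s = 31263 × 367.80 = 1.1499×10^7 W.
P_in = P_out/η = 1.1499×10^7/0.912 = 1.2608×10^7 W.
I_p = P_in/V_p = 1.2608×10^7/66000 = 191 A.

I_p ≈ 191 A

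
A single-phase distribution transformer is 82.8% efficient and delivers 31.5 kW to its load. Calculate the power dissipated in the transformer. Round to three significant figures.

P_loss ≈ 6540 W

P_in = P_out/η = 31500/0.828 = 38043.5 W.
P_loss = P_in − P_out = 38043.5 − 31500 = 6540 W.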